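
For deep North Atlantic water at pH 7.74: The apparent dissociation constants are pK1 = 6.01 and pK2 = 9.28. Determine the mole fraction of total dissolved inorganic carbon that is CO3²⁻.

α₂ = 0.0275

α₂ = 1 / (1 + [H⁺]/K2 + [H⁺]²/(K1K2)) = 1 / (1 + 10^+1.54 + 10^-0.19)
   = 1 / (1 + 34.674 + 0.64565) = 1/36.319 = 0.02753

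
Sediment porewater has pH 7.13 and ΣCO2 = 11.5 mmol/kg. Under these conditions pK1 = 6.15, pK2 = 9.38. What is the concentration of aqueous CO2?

[CO2*] = 1.08 mmol/kg

α₀ = 1 / (1 + K1/[H⁺] + K1K2/[H⁺]²) = 1 / (1 + 10^+0.98 + 10^-1.27)
   = 1 / (1 + 9.5499 + 0.053703) = 1/10.604 = 0.09431
[CO2*] = α₀ × DIC = 0.09431 × 11.5 = 1.08 mmol/kg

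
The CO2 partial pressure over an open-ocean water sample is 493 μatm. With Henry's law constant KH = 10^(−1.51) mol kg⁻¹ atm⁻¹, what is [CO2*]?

[CO2*] = 15.2 μmol/kg

KH = 10^(−1.51) = 3.090×10^-2 mol kg⁻¹ atm⁻¹
[CO2*] = KH · pCO2 = 3.090×10^-2 × 493×10^-6 atm = 1.52×10^-5 mol/kg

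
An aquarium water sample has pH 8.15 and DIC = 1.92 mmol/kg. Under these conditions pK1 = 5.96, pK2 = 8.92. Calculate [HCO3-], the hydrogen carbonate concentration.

α₁ = 1 / (1 + [H⁺]/K1 + K2/[H⁺]) = 1 / (1 + 10^-2.19 + 10^-0.77)
   = 1 / (1 + 0.0064565 + 0.16982) = 1/1.1763 = 0.8501
[HCO3⁻] = α₁ × DIC = 0.8501 × 1.92 = 1.63 mmol/kg

[HCO3⁻] = 1.63 mmol/kg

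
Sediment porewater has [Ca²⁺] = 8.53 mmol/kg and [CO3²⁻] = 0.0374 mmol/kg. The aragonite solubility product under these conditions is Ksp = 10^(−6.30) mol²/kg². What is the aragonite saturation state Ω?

Ω = 0.637

Ksp = 10^(−6.30) = 5.012×10^-7
Ω = [Ca²⁺][CO3²⁻]/Ksp = (8.53×10^-3)(0.0374×10^-3) / 5.012×10^-7 = 0.637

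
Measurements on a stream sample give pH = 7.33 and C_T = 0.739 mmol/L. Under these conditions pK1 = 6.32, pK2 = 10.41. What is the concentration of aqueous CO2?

[CO2*] = 0.0657 mmol/L

α₀ = 1 / (1 + K1/[H⁺] + K1K2/[H⁺]²) = 1 / (1 + 10^+1.01 + 10^-2.07)
   = 1 / (1 + 10.233 + 0.0085114) = 1/11.241 = 0.08896
[CO2*] = α₀ × DIC = 0.08896 × 0.739 = 0.0657 mmol/L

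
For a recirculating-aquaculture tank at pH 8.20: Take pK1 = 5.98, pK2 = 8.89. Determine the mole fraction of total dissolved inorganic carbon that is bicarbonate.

α₁ = 1 / (1 + [H⁺]/K1 + K2/[H⁺]) = 1 / (1 + 10^-2.22 + 10^-0.69)
   = 1 / (1 + 0.0060256 + 0.20417) = 1/1.2102 = 0.8263

α₁ = 0.826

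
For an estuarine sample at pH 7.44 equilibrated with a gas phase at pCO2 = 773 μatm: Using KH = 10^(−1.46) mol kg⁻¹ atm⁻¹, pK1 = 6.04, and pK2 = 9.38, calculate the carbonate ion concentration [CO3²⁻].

[CO2*] = KH · pCO2 = 10^(−1.46) × 773×10^-6 = 2.680×10^-5 mol/kg
α₀ = 1/(1 + K1/[H⁺] + K1K2/[H⁺]²) = 1/(1 + 10^+1.40 + 10^-0.54) = 0.03787
DIC = [CO2*]/α₀ = 2.680×10^-5 / 0.03787 = 0.7078 mmol/kg
[CO3²⁻] = α₂·DIC; α₂ = 0.01092, so [CO3²⁻] = 0.01092 × 0.7078 = 0.00773 mmol/kg = 7.73 μmol/kg

[CO3²⁻] = 7.73 μmol/kg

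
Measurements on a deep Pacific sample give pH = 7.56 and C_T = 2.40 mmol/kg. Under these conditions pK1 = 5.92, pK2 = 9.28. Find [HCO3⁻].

α₁ = 1 / (1 + [H⁺]/K1 + K2/[H⁺]) = 1 / (1 + 10^-1.64 + 10^-1.72)
   = 1 / (1 + 0.022909 + 0.019055) = 1/1.0420 = 0.9597
[HCO3⁻] = α₁ × DIC = 0.9597 × 2.40 = 2.30 mmol/kg

[HCO3⁻] = 2.30 mmol/kg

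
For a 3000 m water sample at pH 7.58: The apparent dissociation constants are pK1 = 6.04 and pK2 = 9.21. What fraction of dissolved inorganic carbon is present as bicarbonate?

α₁ = 1 / (1 + [H⁺]/K1 + K2/[H⁺]) = 1 / (1 + 10^-1.54 + 10^-1.63)
   = 1 / (1 + 0.028840 + 0.023442) = 1/1.0523 = 0.9503

α₁ = 0.950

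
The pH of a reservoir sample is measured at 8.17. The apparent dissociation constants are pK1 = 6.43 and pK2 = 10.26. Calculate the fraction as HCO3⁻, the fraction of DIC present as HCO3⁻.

α₁ = 1 / (1 + [H⁺]/K1 + K2/[H⁺]) = 1 / (1 + 10^-1.74 + 10^-2.09)
   = 1 / (1 + 0.018197 + 0.0081283) = 1/1.0263 = 0.9743

α₁ = 0.974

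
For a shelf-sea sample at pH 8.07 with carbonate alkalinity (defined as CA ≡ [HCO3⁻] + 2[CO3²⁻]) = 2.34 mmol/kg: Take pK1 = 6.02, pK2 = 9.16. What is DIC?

DIC = 2.19 mmol/kg

CA = [HCO3⁻] + 2[CO3²⁻] = (α₁ + 2α₂)·DIC
At pH 8.07: [H⁺]/K1 = 10^-2.05 = 0.0089125, K2/[H⁺] = 10^-1.09 = 0.081283
α₁ = 1/(1 + 0.0089125 + 0.081283) = 1/1.0902 = 0.9173; α₂ = α₁·K2/[H⁺] = 0.07456
α₁ + 2α₂ = 1.0664
DIC = CA / (α₁ + 2α₂) = 2.34 / 1.0664 = 2.19 mmol/kg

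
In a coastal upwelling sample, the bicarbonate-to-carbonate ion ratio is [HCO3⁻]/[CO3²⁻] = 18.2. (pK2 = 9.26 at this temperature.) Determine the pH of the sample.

From K2 = [H⁺][CO3²⁻]/[HCO3⁻]:  pH = pK2 − log₁₀([HCO3⁻]/[CO3²⁻])
log₁₀(18.2) = +1.260
pH = 9.26 − (+1.260) = 8.00

pH = 8.00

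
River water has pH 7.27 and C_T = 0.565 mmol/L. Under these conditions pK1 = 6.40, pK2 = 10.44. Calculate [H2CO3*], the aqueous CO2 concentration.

α₀ = 1 / (1 + K1/[H⁺] + K1K2/[H⁺]²) = 1 / (1 + 10^+0.87 + 10^-2.30)
   = 1 / (1 + 7.4131 + 0.0050119) = 1/8.4181 = 0.1188
[CO2*] = α₀ × DIC = 0.1188 × 0.565 = 0.0671 mmol/L

[CO2*] = 0.0671 mmol/L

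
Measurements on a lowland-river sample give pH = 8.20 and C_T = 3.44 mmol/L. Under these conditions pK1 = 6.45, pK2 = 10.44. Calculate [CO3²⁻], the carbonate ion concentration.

α₂ = 1 / (1 + [H⁺]/K2 + [H⁺]²/(K1K2)) = 1 / (1 + 10^+2.24 + 10^+0.49)
   = 1 / (1 + 173.78 + 3.0903) = 1/177.87 = 0.005622
[CO3²⁻] = α₂ × DIC = 0.005622 × 3.44 = 0.0193 mmol/L = 19.3 μmol/L

[CO3²⁻] = 19.3 μmol/L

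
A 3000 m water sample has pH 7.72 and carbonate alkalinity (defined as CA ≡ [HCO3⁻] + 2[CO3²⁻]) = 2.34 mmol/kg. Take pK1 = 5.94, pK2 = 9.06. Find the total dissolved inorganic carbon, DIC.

DIC = 2.28 mmol/kg

CA = [HCO3⁻] + 2[CO3²⁻] = (α₁ + 2α₂)·DIC
At pH 7.72: [H⁺]/K1 = 10^-1.78 = 0.016596, K2/[H⁺] = 10^-1.34 = 0.045709
α₁ = 1/(1 + 0.016596 + 0.045709) = 1/1.0623 = 0.9413; α₂ = α₁·K2/[H⁺] = 0.04303
α₁ + 2α₂ = 1.0274
DIC = CA / (α₁ + 2α₂) = 2.34 / 1.0274 = 2.28 mmol/kg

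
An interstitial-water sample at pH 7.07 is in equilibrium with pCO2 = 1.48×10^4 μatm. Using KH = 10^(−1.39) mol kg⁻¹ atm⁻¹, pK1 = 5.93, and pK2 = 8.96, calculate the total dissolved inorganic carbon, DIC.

[CO2*] = KH · pCO2 = 10^(−1.39) × 1.48×10^4×10^-6 = 6.029×10^-4 mol/kg
α₀ = 1/(1 + K1/[H⁺] + K1K2/[H⁺]²) = 1/(1 + 10^+1.14 + 10^-0.75) = 0.06675
DIC = [CO2*]/α₀ = 6.029×10^-4 / 0.06675 = 9.03 mmol/kg

DIC = 9.03 mmol/kg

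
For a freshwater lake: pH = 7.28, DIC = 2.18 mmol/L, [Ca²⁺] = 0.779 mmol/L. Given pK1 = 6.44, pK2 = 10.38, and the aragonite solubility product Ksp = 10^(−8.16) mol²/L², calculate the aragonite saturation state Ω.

Ω = 0.170

α₂ = 1 / (1 + [H⁺]/K2 + [H⁺]²/(K1K2)) = 1 / (1 + 10^+3.10 + 10^+2.26)
   = 1 / (1 + 1258.9 + 181.97) = 1/1441.9 = 0.0006935
[CO3²⁻] = α₂ × DIC = 0.0006935 × 2.18 = 0.001512 mmol/L = 1.512 μmol/L
Ksp = 10^(−8.16) = 6.918×10^-9
Ω = [Ca²⁺][CO3²⁻]/Ksp = (0.779×10^-3)(1.512×10^-6) / 6.918×10^-9 = 0.170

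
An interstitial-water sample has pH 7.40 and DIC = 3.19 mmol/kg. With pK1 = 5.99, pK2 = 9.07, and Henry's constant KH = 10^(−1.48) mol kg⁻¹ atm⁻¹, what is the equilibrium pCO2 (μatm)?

α₀ = 1 / (1 + K1/[H⁺] + K1K2/[H⁺]²) = 1 / (1 + 10^+1.41 + 10^-0.26)
   = 1 / (1 + 25.704 + 0.54954) = 1/27.253 = 0.03669
[CO2*] = α₀ × DIC = 0.03669 × 3.19 = 0.1170 mmol/kg
pCO2 = [CO2*]/KH = 1.170×10^-4 / 3.311×10^-2 = 3530 μatm

pCO2 = 3530 μatm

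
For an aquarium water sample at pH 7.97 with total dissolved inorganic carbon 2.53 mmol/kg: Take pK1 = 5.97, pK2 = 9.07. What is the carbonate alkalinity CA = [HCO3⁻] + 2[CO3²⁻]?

CA = [HCO3⁻] + 2[CO3²⁻] = (α₁ + 2α₂)·DIC
At pH 7.97: [H⁺]/K1 = 10^-2.00 = 0.010000, K2/[H⁺] = 10^-1.10 = 0.079433
α₁ = 1/(1 + 0.010000 + 0.079433) = 1/1.0894 = 0.9179; α₂ = α₁·K2/[H⁺] = 0.07291
α₁ + 2α₂ = 1.0637
CA = 1.0637 × 2.53 = 2.69 mmol/kg

CA = 2.69 mmol/kg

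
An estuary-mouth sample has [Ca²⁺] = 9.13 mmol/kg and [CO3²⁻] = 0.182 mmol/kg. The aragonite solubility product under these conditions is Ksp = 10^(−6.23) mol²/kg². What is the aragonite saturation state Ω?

Ω = 2.82

Ksp = 10^(−6.23) = 5.888×10^-7
Ω = [Ca²⁺][CO3²⁻]/Ksp = (9.13×10^-3)(0.182×10^-3) / 5.888×10^-7 = 2.82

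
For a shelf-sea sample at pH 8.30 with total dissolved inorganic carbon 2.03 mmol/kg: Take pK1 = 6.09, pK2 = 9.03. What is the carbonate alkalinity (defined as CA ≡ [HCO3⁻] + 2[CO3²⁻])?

CA = [HCO3⁻] + 2[CO3²⁻] = (α₁ + 2α₂)·DIC
At pH 8.30: [H⁺]/K1 = 10^-2.21 = 0.0061660, K2/[H⁺] = 10^-0.73 = 0.18621
α₁ = 1/(1 + 0.0061660 + 0.18621) = 1/1.1924 = 0.8387; α₂ = α₁·K2/[H⁺] = 0.1562
α₁ + 2α₂ = 1.1510
CA = 1.1510 × 2.03 = 2.34 mmol/kg

CA = 2.34 mmol/kg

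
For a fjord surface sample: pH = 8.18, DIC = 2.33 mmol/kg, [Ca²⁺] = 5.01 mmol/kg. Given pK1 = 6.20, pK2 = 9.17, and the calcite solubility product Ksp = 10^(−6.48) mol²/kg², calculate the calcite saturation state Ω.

α₂ = 1 / (1 + [H⁺]/K2 + [H⁺]²/(K1K2)) = 1 / (1 + 10^+0.99 + 10^-0.99)
   = 1 / (1 + 9.7724 + 0.10233) = 1/10.875 = 0.09196
[CO3²⁻] = α₂ × DIC = 0.09196 × 2.33 = 0.2143 mmol/kg
Ksp = 10^(−6.48) = 3.311×10^-7
Ω = [Ca²⁺][CO3²⁻]/Ksp = (5.01×10^-3)(2.143×10^-4) / 3.311×10^-7 = 3.24

Ω = 3.24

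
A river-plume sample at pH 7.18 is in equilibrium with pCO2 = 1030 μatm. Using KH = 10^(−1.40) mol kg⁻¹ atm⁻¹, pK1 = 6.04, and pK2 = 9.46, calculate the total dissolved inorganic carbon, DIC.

[CO2*] = KH · pCO2 = 10^(−1.40) × 1030×10^-6 = 4.101×10^-5 mol/kg
α₀ = 1/(1 + K1/[H⁺] + K1K2/[H⁺]²) = 1/(1 + 10^+1.14 + 10^-1.14) = 0.06722
DIC = [CO2*]/α₀ = 4.101×10^-5 / 0.06722 = 0.610 mmol/kg

DIC = 0.610 mmol/kg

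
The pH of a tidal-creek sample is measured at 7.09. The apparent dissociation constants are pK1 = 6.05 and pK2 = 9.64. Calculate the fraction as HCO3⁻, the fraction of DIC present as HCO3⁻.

α₁ = 1 / (1 + [H⁺]/K1 + K2/[H⁺]) = 1 / (1 + 10^-1.04 + 10^-2.55)
   = 1 / (1 + 0.091201 + 0.0028184) = 1/1.0940 = 0.9141

α₁ = 0.914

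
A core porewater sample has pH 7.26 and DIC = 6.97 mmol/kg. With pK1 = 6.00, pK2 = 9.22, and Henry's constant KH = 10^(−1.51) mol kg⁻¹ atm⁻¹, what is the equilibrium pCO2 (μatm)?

α₀ = 1 / (1 + K1/[H⁺] + K1K2/[H⁺]²) = 1 / (1 + 10^+1.26 + 10^-0.70)
   = 1 / (1 + 18.197 + 0.19953) = 1/19.397 = 0.05156
[CO2*] = α₀ × DIC = 0.05156 × 6.97 = 0.3593 mmol/kg
pCO2 = [CO2*]/KH = 3.593×10^-4 / 3.090×10^-2 = 1.16×10^4 μatm

pCO2 = 1.16×10^4 μatm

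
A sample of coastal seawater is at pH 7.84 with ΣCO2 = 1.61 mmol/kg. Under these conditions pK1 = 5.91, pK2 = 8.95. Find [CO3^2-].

[CO3²⁻] = 0.115 mmol/kg

α₂ = 1 / (1 + [H⁺]/K2 + [H⁺]²/(K1K2)) = 1 / (1 + 10^+1.11 + 10^-0.82)
   = 1 / (1 + 12.882 + 0.15136) = 1/14.034 = 0.07126
[CO3²⁻] = α₂ × DIC = 0.07126 × 1.61 = 0.115 mmol/kg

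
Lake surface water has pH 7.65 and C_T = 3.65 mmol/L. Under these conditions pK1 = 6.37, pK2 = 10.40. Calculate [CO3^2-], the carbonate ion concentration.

[CO3²⁻] = 6.16 μmol/L

α₂ = 1 / (1 + [H⁺]/K2 + [H⁺]²/(K1K2)) = 1 / (1 + 10^+2.75 + 10^+1.47)
   = 1 / (1 + 562.34 + 29.512) = 1/592.85 = 0.001687
[CO3²⁻] = α₂ × DIC = 0.001687 × 3.65 = 0.00616 mmol/L = 6.16 μmol/L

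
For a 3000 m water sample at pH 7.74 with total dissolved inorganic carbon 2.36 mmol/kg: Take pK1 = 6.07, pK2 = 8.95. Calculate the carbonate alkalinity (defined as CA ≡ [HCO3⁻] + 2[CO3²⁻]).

CA = 2.45 mmol/kg

CA = [HCO3⁻] + 2[CO3²⁻] = (α₁ + 2α₂)·DIC
At pH 7.74: [H⁺]/K1 = 10^-1.67 = 0.021380, K2/[H⁺] = 10^-1.21 = 0.061660
α₁ = 1/(1 + 0.021380 + 0.061660) = 1/1.0830 = 0.9233; α₂ = α₁·K2/[H⁺] = 0.05693
α₁ + 2α₂ = 1.0372
CA = 1.0372 × 2.36 = 2.45 mmol/kg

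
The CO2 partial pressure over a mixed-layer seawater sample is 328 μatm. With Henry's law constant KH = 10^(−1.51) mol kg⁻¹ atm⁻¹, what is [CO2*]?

KH = 10^(−1.51) = 3.090×10^-2 mol kg⁻¹ atm⁻¹
[CO2*] = KH · pCO2 = 3.090×10^-2 × 328×10^-6 atm = 1.01×10^-5 mol/kg

[CO2*] = 10.1 μmol/kg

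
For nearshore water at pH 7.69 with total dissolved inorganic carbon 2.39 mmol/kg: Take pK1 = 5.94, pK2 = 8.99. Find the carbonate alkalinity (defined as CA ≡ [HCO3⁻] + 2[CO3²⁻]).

CA = [HCO3⁻] + 2[CO3²⁻] = (α₁ + 2α₂)·DIC
At pH 7.69: [H⁺]/K1 = 10^-1.75 = 0.017783, K2/[H⁺] = 10^-1.30 = 0.050119
α₁ = 1/(1 + 0.017783 + 0.050119) = 1/1.0679 = 0.9364; α₂ = α₁·K2/[H⁺] = 0.04693
α₁ + 2α₂ = 1.0303
CA = 1.0303 × 2.39 = 2.46 mmol/kg

CA = 2.46 mmol/kg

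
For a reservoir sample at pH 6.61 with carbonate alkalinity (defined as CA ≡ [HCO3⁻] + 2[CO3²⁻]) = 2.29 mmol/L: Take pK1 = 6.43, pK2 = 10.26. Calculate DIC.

DIC = 3.80 mmol/L

CA = [HCO3⁻] + 2[CO3²⁻] = (α₁ + 2α₂)·DIC
At pH 6.61: [H⁺]/K1 = 10^-0.18 = 0.66069, K2/[H⁺] = 10^-3.65 = 0.00022387
α₁ = 1/(1 + 0.66069 + 0.00022387) = 1/1.6609 = 0.6021; α₂ = α₁·K2/[H⁺] = 0.0001348
α₁ + 2α₂ = 0.6023
DIC = CA / (α₁ + 2α₂) = 2.29 / 0.6023 = 3.80 mmol/L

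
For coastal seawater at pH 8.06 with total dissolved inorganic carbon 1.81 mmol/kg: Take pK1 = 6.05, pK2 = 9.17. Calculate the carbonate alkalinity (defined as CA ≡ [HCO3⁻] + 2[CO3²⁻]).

CA = [HCO3⁻] + 2[CO3²⁻] = (α₁ + 2α₂)·DIC
At pH 8.06: [H⁺]/K1 = 10^-2.01 = 0.0097724, K2/[H⁺] = 10^-1.11 = 0.077625
α₁ = 1/(1 + 0.0097724 + 0.077625) = 1/1.0874 = 0.9196; α₂ = α₁·K2/[H⁺] = 0.07139
α₁ + 2α₂ = 1.0624
CA = 1.0624 × 1.81 = 1.92 mmol/kg

CA = 1.92 mmol/kg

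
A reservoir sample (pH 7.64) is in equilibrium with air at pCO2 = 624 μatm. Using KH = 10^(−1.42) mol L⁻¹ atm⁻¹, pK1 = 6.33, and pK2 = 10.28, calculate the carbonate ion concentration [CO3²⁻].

[CO2*] = KH · pCO2 = 10^(−1.42) × 624×10^-6 = 2.372×10^-5 mol/L
α₀ = 1/(1 + K1/[H⁺] + K1K2/[H⁺]²) = 1/(1 + 10^+1.31 + 10^-1.33) = 0.04659
DIC = [CO2*]/α₀ = 2.372×10^-5 / 0.04659 = 0.5092 mmol/L
[CO3²⁻] = α₂·DIC; α₂ = 0.002179, so [CO3²⁻] = 0.002179 × 0.5092 = 0.00111 mmol/L = 1.11 μmol/L

[CO3²⁻] = 1.11 μmol/L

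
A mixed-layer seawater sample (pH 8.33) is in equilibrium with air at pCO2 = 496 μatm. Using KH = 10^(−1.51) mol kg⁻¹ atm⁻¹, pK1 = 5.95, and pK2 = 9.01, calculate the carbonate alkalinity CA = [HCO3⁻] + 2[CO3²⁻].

CA = 5.21 mmol/kg

[CO2*] = KH · pCO2 = 10^(−1.51) × 496×10^-6 = 1.533×10^-5 mol/kg
α₀ = 1/(1 + K1/[H⁺] + K1K2/[H⁺]²) = 1/(1 + 10^+2.38 + 10^+1.70) = 0.003436
DIC = [CO2*]/α₀ = 1.533×10^-5 / 0.003436 = 4.460 mmol/kg
CA = (α₁ + 2α₂)·DIC = (0.8243 + 2×0.1722) × 4.460 = 5.21 mmol/kg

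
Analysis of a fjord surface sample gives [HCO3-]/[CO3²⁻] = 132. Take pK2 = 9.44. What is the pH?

pH = 7.32

From K2 = [H⁺][CO3²⁻]/[HCO3-]:  pH = pK2 − log₁₀([HCO3-]/[CO3²⁻])
log₁₀(132) = +2.121
pH = 9.44 − (+2.121) = 7.32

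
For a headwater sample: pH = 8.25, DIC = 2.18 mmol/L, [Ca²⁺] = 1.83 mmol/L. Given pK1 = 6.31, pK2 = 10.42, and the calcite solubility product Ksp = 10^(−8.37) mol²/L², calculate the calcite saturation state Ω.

α₂ = 1 / (1 + [H⁺]/K2 + [H⁺]²/(K1K2)) = 1 / (1 + 10^+2.17 + 10^+0.23)
   = 1 / (1 + 147.91 + 1.6982) = 1/150.61 = 0.006640
[CO3²⁻] = α₂ × DIC = 0.006640 × 2.18 = 0.01447 mmol/L = 14.47 μmol/L
Ksp = 10^(−8.37) = 4.266×10^-9
Ω = [Ca²⁺][CO3²⁻]/Ksp = (1.83×10^-3)(1.447×10^-5) / 4.266×10^-9 = 6.21

Ω = 6.21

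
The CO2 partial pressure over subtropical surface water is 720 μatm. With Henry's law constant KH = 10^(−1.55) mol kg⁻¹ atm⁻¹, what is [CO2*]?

[CO2*] = 20.3 μmol/kg

KH = 10^(−1.55) = 2.818×10^-2 mol kg⁻¹ atm⁻¹
[CO2*] = KH · pCO2 = 2.818×10^-2 × 720×10^-6 atm = 2.03×10^-5 mol/kg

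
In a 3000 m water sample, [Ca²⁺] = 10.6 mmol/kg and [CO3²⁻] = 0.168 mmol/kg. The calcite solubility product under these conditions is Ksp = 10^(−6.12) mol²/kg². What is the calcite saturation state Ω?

Ω = 2.35

Ksp = 10^(−6.12) = 7.586×10^-7
Ω = [Ca²⁺][CO3²⁻]/Ksp = (10.6×10^-3)(0.168×10^-3) / 7.586×10^-7 = 2.35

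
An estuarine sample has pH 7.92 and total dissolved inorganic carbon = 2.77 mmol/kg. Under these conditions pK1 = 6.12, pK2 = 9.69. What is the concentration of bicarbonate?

[HCO3⁻] = 2.68 mmol/kg

α₁ = 1 / (1 + [H⁺]/K1 + K2/[H⁺]) = 1 / (1 + 10^-1.80 + 10^-1.77)
   = 1 / (1 + 0.015849 + 0.016982) = 1/1.0328 = 0.9682
[HCO3⁻] = α₁ × DIC = 0.9682 × 2.77 = 2.68 mmol/kg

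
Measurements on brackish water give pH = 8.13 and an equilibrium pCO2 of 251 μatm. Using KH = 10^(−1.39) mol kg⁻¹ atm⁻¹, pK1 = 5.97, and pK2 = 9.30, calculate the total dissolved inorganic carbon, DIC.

[CO2*] = KH · pCO2 = 10^(−1.39) × 251×10^-6 = 1.023×10^-5 mol/kg
α₀ = 1/(1 + K1/[H⁺] + K1K2/[H⁺]²) = 1/(1 + 10^+2.16 + 10^+0.99) = 0.006438
DIC = [CO2*]/α₀ = 1.023×10^-5 / 0.006438 = 1.59 mmol/kg

DIC = 1.59 mmol/kg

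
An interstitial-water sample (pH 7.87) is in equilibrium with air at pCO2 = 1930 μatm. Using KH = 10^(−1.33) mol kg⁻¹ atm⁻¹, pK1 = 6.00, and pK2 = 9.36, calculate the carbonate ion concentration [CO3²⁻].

[CO3²⁻] = 0.217 mmol/kg

[CO2*] = KH · pCO2 = 10^(−1.33) × 1930×10^-6 = 9.027×10^-5 mol/kg
α₀ = 1/(1 + K1/[H⁺] + K1K2/[H⁺]²) = 1/(1 + 10^+1.87 + 10^+0.38) = 0.01290
DIC = [CO2*]/α₀ = 9.027×10^-5 / 0.01290 = 6.999 mmol/kg
[CO3²⁻] = α₂·DIC; α₂ = 0.03094, so [CO3²⁻] = 0.03094 × 6.999 = 0.217 mmol/kg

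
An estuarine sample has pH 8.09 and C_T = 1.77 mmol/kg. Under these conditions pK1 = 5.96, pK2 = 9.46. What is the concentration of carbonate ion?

[CO3²⁻] = 0.0719 mmol/kg

α₂ = 1 / (1 + [H⁺]/K2 + [H⁺]²/(K1K2)) = 1 / (1 + 10^+1.37 + 10^-0.76)
   = 1 / (1 + 23.442 + 0.17378) = 1/24.616 = 0.04062
[CO3²⁻] = α₂ × DIC = 0.04062 × 1.77 = 0.0719 mmol/kg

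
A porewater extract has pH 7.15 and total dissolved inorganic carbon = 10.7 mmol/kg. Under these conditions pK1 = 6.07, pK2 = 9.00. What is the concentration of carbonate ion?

[CO3²⁻] = 0.138 mmol/kg

α₂ = 1 / (1 + [H⁺]/K2 + [H⁺]²/(K1K2)) = 1 / (1 + 10^+1.85 + 10^+0.77)
   = 1 / (1 + 70.795 + 5.8884) = 1/77.683 = 0.01287
[CO3²⁻] = α₂ × DIC = 0.01287 × 10.7 = 0.138 mmol/kg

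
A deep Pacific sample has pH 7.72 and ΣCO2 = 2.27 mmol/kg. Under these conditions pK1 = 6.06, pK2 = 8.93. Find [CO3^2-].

[CO3²⁻] = 0.129 mmol/kg

α₂ = 1 / (1 + [H⁺]/K2 + [H⁺]²/(K1K2)) = 1 / (1 + 10^+1.21 + 10^-0.45)
   = 1 / (1 + 16.218 + 0.35481) = 1/17.573 = 0.05691
[CO3²⁻] = α₂ × DIC = 0.05691 × 2.27 = 0.129 mmol/kg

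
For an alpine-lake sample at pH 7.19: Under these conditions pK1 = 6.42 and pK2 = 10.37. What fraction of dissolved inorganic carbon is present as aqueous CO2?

α₀ = 0.145

α₀ = 1 / (1 + K1/[H⁺] + K1K2/[H⁺]²) = 1 / (1 + 10^+0.77 + 10^-2.41)
   = 1 / (1 + 5.8884 + 0.0038905) = 1/6.8923 = 0.1451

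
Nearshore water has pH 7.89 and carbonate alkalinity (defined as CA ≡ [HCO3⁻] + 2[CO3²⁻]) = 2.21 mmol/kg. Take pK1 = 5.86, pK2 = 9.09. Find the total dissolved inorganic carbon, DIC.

CA = [HCO3⁻] + 2[CO3²⁻] = (α₁ + 2α₂)·DIC
At pH 7.89: [H⁺]/K1 = 10^-2.03 = 0.0093325, K2/[H⁺] = 10^-1.20 = 0.063096
α₁ = 1/(1 + 0.0093325 + 0.063096) = 1/1.0724 = 0.9325; α₂ = α₁·K2/[H⁺] = 0.05883
α₁ + 2α₂ = 1.0501
DIC = CA / (α₁ + 2α₂) = 2.21 / 1.0501 = 2.10 mmol/kg

DIC = 2.10 mmol/kg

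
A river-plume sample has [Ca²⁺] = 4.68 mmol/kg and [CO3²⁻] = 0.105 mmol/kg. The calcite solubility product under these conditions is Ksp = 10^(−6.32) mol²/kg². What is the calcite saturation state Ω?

Ω = 1.03

Ksp = 10^(−6.32) = 4.786×10^-7
Ω = [Ca²⁺][CO3²⁻]/Ksp = (4.68×10^-3)(0.105×10^-3) / 4.786×10^-7 = 1.03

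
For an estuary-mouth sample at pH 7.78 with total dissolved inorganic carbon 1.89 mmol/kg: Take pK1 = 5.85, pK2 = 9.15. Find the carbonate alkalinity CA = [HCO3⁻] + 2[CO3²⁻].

CA = [HCO3⁻] + 2[CO3²⁻] = (α₁ + 2α₂)·DIC
At pH 7.78: [H⁺]/K1 = 10^-1.93 = 0.011749, K2/[H⁺] = 10^-1.37 = 0.042658
α₁ = 1/(1 + 0.011749 + 0.042658) = 1/1.0544 = 0.9484; α₂ = α₁·K2/[H⁺] = 0.04046
α₁ + 2α₂ = 1.0293
CA = 1.0293 × 1.89 = 1.95 mmol/kg

CA = 1.95 mmol/kg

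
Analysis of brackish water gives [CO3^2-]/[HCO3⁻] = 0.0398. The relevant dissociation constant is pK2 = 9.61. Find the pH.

From K2 = [H⁺][CO3^2-]/[HCO3⁻]:  pH = pK2 + log₁₀([CO3^2-]/[HCO3⁻])
log₁₀(0.0398) = -1.400
pH = 9.61 + (-1.400) = 8.21

pH = 8.21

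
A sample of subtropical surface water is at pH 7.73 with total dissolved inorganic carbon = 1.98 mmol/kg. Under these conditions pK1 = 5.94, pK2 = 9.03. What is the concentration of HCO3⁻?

α₁ = 1 / (1 + [H⁺]/K1 + K2/[H⁺]) = 1 / (1 + 10^-1.79 + 10^-1.30)
   = 1 / (1 + 0.016218 + 0.050119) = 1/1.0663 = 0.9378
[HCO3⁻] = α₁ × DIC = 0.9378 × 1.98 = 1.86 mmol/kg

[HCO3⁻] = 1.86 mmol/kg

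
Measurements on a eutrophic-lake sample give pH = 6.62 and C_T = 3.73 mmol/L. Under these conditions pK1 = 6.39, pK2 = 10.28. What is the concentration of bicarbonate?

[HCO3⁻] = 2.35 mmol/L

α₁ = 1 / (1 + [H⁺]/K1 + K2/[H⁺]) = 1 / (1 + 10^-0.23 + 10^-3.66)
   = 1 / (1 + 0.58884 + 0.00021878) = 1/1.5891 = 0.6293
[HCO3⁻] = α₁ × DIC = 0.6293 × 3.73 = 2.35 mmol/L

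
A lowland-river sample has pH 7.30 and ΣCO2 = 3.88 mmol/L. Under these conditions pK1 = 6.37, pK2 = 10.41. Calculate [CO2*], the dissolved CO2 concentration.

α₀ = 1 / (1 + K1/[H⁺] + K1K2/[H⁺]²) = 1 / (1 + 10^+0.93 + 10^-2.18)
   = 1 / (1 + 8.5114 + 0.0066069) = 1/9.5180 = 0.1051
[CO2*] = α₀ × DIC = 0.1051 × 3.88 = 0.408 mmol/L

[CO2*] = 0.408 mmol/L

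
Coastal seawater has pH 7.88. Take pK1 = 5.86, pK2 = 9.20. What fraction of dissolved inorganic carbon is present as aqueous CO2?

α₀ = 0.00903

α₀ = 1 / (1 + K1/[H⁺] + K1K2/[H⁺]²) = 1 / (1 + 10^+2.02 + 10^+0.70)
   = 1 / (1 + 104.71 + 5.0119) = 1/110.72 = 0.009031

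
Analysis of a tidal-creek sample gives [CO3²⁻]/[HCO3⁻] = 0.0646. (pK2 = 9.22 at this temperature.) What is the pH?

pH = 8.03

From K2 = [H⁺][CO3²⁻]/[HCO3⁻]:  pH = pK2 + log₁₀([CO3²⁻]/[HCO3⁻])
log₁₀(0.0646) = -1.190
pH = 9.22 + (-1.190) = 8.03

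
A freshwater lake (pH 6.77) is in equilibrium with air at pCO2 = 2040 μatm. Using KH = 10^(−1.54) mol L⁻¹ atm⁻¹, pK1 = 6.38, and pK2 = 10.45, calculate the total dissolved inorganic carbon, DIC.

[CO2*] = KH · pCO2 = 10^(−1.54) × 2040×10^-6 = 5.883×10^-5 mol/L
α₀ = 1/(1 + K1/[H⁺] + K1K2/[H⁺]²) = 1/(1 + 10^+0.39 + 10^-3.29) = 0.2894
DIC = [CO2*]/α₀ = 5.883×10^-5 / 0.2894 = 0.203 mmol/L

DIC = 0.203 mmol/L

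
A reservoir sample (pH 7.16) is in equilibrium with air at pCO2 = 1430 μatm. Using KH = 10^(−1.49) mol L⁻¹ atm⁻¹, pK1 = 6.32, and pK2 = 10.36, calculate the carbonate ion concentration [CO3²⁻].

[CO3²⁻] = 0.202 μmol/L

[CO2*] = KH · pCO2 = 10^(−1.49) × 1430×10^-6 = 4.627×10^-5 mol/L
α₀ = 1/(1 + K1/[H⁺] + K1K2/[H⁺]²) = 1/(1 + 10^+0.84 + 10^-2.36) = 0.1262
DIC = [CO2*]/α₀ = 4.627×10^-5 / 0.1262 = 0.3666 mmol/L
[CO3²⁻] = α₂·DIC; α₂ = 0.0005510, so [CO3²⁻] = 0.0005510 × 0.3666 = 0.000202 mmol/L = 0.202 μmol/L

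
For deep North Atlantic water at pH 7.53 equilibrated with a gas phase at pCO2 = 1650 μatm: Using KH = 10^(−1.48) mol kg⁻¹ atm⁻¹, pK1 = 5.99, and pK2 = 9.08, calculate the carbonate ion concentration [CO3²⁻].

[CO3²⁻] = 0.0534 mmol/kg

[CO2*] = KH · pCO2 = 10^(−1.48) × 1650×10^-6 = 5.464×10^-5 mol/kg
α₀ = 1/(1 + K1/[H⁺] + K1K2/[H⁺]²) = 1/(1 + 10^+1.54 + 10^-0.01) = 0.02728
DIC = [CO2*]/α₀ = 5.464×10^-5 / 0.02728 = 2.002 mmol/kg
[CO3²⁻] = α₂·DIC; α₂ = 0.02666, so [CO3²⁻] = 0.02666 × 2.002 = 0.0534 mmol/kg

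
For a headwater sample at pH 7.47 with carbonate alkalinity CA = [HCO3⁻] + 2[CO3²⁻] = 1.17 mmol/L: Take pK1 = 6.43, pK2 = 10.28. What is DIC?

CA = [HCO3⁻] + 2[CO3²⁻] = (α₁ + 2α₂)·DIC
At pH 7.47: [H⁺]/K1 = 10^-1.04 = 0.091201, K2/[H⁺] = 10^-2.81 = 0.0015488
α₁ = 1/(1 + 0.091201 + 0.0015488) = 1/1.0927 = 0.9151; α₂ = α₁·K2/[H⁺] = 0.001417
α₁ + 2α₂ = 0.9180
DIC = CA / (α₁ + 2α₂) = 1.17 / 0.9180 = 1.27 mmol/L

DIC = 1.27 mmol/L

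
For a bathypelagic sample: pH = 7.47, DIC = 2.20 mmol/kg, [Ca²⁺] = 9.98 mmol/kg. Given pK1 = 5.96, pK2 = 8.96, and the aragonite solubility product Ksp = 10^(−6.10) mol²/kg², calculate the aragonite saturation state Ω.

Ω = 0.841

α₂ = 1 / (1 + [H⁺]/K2 + [H⁺]²/(K1K2)) = 1 / (1 + 10^+1.49 + 10^-0.02)
   = 1 / (1 + 30.903 + 0.95499) = 1/32.858 = 0.03043
[CO3²⁻] = α₂ × DIC = 0.03043 × 2.20 = 0.06695 mmol/kg
Ksp = 10^(−6.10) = 7.943×10^-7
Ω = [Ca²⁺][CO3²⁻]/Ksp = (9.98×10^-3)(6.695×10^-5) / 7.943×10^-7 = 0.841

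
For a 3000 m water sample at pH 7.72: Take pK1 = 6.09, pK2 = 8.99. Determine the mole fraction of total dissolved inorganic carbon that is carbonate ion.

α₂ = 0.0499

α₂ = 1 / (1 + [H⁺]/K2 + [H⁺]²/(K1K2)) = 1 / (1 + 10^+1.27 + 10^-0.36)
   = 1 / (1 + 18.621 + 0.43652) = 1/20.057 = 0.04986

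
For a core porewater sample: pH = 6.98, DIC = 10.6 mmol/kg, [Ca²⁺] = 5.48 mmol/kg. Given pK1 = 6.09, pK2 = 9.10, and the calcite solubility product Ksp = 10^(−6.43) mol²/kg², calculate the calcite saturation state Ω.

α₂ = 1 / (1 + [H⁺]/K2 + [H⁺]²/(K1K2)) = 1 / (1 + 10^+2.12 + 10^+1.23)
   = 1 / (1 + 131.83 + 16.982) = 1/149.81 = 0.006675
[CO3²⁻] = α₂ × DIC = 0.006675 × 10.6 = 0.07076 mmol/kg
Ksp = 10^(−6.43) = 3.715×10^-7
Ω = [Ca²⁺][CO3²⁻]/Ksp = (5.48×10^-3)(7.076×10^-5) / 3.715×10^-7 = 1.04

Ω = 1.04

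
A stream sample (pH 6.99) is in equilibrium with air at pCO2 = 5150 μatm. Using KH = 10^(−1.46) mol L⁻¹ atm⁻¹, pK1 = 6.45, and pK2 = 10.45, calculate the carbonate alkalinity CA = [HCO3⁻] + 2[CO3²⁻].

[CO2*] = KH · pCO2 = 10^(−1.46) × 5150×10^-6 = 1.786×10^-4 mol/L
α₀ = 1/(1 + K1/[H⁺] + K1K2/[H⁺]²) = 1/(1 + 10^+0.54 + 10^-2.92) = 0.2238
DIC = [CO2*]/α₀ = 1.786×10^-4 / 0.2238 = 0.7980 mmol/L
CA = (α₁ + 2α₂)·DIC = (0.7759 + 2×0.0002690) × 0.7980 = 0.620 mmol/L

CA = 0.620 mmol/L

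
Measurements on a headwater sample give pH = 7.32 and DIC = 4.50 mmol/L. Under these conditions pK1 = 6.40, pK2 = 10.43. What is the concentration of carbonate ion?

α₂ = 1 / (1 + [H⁺]/K2 + [H⁺]²/(K1K2)) = 1 / (1 + 10^+3.11 + 10^+2.19)
   = 1 / (1 + 1288.2 + 154.88) = 1/1444.1 = 0.0006925
[CO3²⁻] = α₂ × DIC = 0.0006925 × 4.50 = 0.00312 mmol/L = 3.12 μmol/L

[CO3²⁻] = 3.12 μmol/L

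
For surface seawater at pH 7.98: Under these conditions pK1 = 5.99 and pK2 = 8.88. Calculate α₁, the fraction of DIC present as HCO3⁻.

α₁ = 1 / (1 + [H⁺]/K1 + K2/[H⁺]) = 1 / (1 + 10^-1.99 + 10^-0.90)
   = 1 / (1 + 0.010233 + 0.12589) = 1/1.1361 = 0.8802

α₁ = 0.880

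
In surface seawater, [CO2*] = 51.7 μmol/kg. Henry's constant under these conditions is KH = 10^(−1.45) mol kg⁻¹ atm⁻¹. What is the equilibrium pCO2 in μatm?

pCO2 = 1460 μatm

KH = 10^(−1.45) = 3.548×10^-2 mol kg⁻¹ atm⁻¹
pCO2 = [CO2*]/KH = 51.7×10^-6 / 3.548×10^-2 = 1.46×10^-3 atm = 1460 μatm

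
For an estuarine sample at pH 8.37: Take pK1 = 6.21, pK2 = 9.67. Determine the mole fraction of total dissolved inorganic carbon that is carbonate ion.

α₂ = 1 / (1 + [H⁺]/K2 + [H⁺]²/(K1K2)) = 1 / (1 + 10^+1.30 + 10^-0.86)
   = 1 / (1 + 19.953 + 0.13804) = 1/21.091 = 0.04741

α₂ = 0.0474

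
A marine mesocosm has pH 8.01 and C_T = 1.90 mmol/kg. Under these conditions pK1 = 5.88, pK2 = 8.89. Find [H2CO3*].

α₀ = 1 / (1 + K1/[H⁺] + K1K2/[H⁺]²) = 1 / (1 + 10^+2.13 + 10^+1.25)
   = 1 / (1 + 134.90 + 17.783) = 1/153.68 = 0.006507
[CO2*] = α₀ × DIC = 0.006507 × 1.90 = 0.0124 mmol/kg = 12.4 μmol/kg

[CO2*] = 12.4 μmol/kg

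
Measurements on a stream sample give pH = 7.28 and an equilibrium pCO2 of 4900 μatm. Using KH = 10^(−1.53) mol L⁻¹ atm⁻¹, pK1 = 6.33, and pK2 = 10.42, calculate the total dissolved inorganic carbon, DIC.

[CO2*] = KH · pCO2 = 10^(−1.53) × 4900×10^-6 = 1.446×10^-4 mol/L
α₀ = 1/(1 + K1/[H⁺] + K1K2/[H⁺]²) = 1/(1 + 10^+0.95 + 10^-2.19) = 0.1008
DIC = [CO2*]/α₀ = 1.446×10^-4 / 0.1008 = 1.43 mmol/L

DIC = 1.43 mmol/L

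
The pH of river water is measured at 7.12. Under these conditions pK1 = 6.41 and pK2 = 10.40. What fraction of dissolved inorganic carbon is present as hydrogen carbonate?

α₁ = 1 / (1 + [H⁺]/K1 + K2/[H⁺]) = 1 / (1 + 10^-0.71 + 10^-3.28)
   = 1 / (1 + 0.19498 + 0.00052481) = 1/1.1955 = 0.8365

α₁ = 0.836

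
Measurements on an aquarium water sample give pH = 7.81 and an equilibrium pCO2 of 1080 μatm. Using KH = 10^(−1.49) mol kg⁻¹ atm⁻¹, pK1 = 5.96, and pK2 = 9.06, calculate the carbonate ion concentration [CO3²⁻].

[CO3²⁻] = 0.139 mmol/kg

[CO2*] = KH · pCO2 = 10^(−1.49) × 1080×10^-6 = 3.495×10^-5 mol/kg
α₀ = 1/(1 + K1/[H⁺] + K1K2/[H⁺]²) = 1/(1 + 10^+1.85 + 10^+0.60) = 0.01320
DIC = [CO2*]/α₀ = 3.495×10^-5 / 0.01320 = 2.648 mmol/kg
[CO3²⁻] = α₂·DIC; α₂ = 0.05254, so [CO3²⁻] = 0.05254 × 2.648 = 0.139 mmol/kg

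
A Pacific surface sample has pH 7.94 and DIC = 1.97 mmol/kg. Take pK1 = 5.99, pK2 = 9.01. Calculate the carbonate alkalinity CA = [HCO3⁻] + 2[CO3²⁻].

CA = 2.10 mmol/kg

CA = [HCO3⁻] + 2[CO3²⁻] = (α₁ + 2α₂)·DIC
At pH 7.94: [H⁺]/K1 = 10^-1.95 = 0.011220, K2/[H⁺] = 10^-1.07 = 0.085114
α₁ = 1/(1 + 0.011220 + 0.085114) = 1/1.0963 = 0.9121; α₂ = α₁·K2/[H⁺] = 0.07763
α₁ + 2α₂ = 1.0674
CA = 1.0674 × 1.97 = 2.10 mmol/kg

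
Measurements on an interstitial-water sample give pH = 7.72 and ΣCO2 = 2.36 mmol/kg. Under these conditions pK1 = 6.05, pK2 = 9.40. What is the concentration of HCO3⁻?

[HCO3⁻] = 2.26 mmol/kg

α₁ = 1 / (1 + [H⁺]/K1 + K2/[H⁺]) = 1 / (1 + 10^-1.67 + 10^-1.68)
   = 1 / (1 + 0.021380 + 0.020893) = 1/1.0423 = 0.9594
[HCO3⁻] = α₁ × DIC = 0.9594 × 2.36 = 2.26 mmol/kg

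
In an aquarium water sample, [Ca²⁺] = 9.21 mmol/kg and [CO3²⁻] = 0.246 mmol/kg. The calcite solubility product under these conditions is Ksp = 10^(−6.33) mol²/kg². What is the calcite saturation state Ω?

Ksp = 10^(−6.33) = 4.677×10^-7
Ω = [Ca²⁺][CO3²⁻]/Ksp = (9.21×10^-3)(0.246×10^-3) / 4.677×10^-7 = 4.84

Ω = 4.84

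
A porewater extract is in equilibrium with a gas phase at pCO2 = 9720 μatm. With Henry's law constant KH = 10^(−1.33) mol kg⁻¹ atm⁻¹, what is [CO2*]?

[CO2*] = 455 μmol/kg

KH = 10^(−1.33) = 4.677×10^-2 mol kg⁻¹ atm⁻¹
[CO2*] = KH · pCO2 = 4.677×10^-2 × 9720×10^-6 atm = 4.55×10^-4 mol/kg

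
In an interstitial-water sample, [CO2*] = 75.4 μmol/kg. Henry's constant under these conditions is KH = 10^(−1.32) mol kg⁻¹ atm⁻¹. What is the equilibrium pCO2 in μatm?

pCO2 = 1580 μatm

KH = 10^(−1.32) = 4.786×10^-2 mol kg⁻¹ atm⁻¹
pCO2 = [CO2*]/KH = 75.4×10^-6 / 4.786×10^-2 = 1.58×10^-3 atm = 1580 μatm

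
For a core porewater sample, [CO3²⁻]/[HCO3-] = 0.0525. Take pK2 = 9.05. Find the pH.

pH = 7.77

From K2 = [H⁺][CO3²⁻]/[HCO3-]:  pH = pK2 + log₁₀([CO3²⁻]/[HCO3-])
log₁₀(0.0525) = -1.280
pH = 9.05 + (-1.280) = 7.77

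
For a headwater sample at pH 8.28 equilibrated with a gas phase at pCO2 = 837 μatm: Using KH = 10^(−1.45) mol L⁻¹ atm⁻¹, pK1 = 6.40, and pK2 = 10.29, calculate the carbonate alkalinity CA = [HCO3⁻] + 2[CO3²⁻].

CA = 2.30 mmol/L

[CO2*] = KH · pCO2 = 10^(−1.45) × 837×10^-6 = 2.970×10^-5 mol/L
α₀ = 1/(1 + K1/[H⁺] + K1K2/[H⁺]²) = 1/(1 + 10^+1.88 + 10^-0.13) = 0.01289
DIC = [CO2*]/α₀ = 2.970×10^-5 / 0.01289 = 2.305 mmol/L
CA = (α₁ + 2α₂)·DIC = (0.9776 + 2×0.009553) × 2.305 = 2.30 mmol/L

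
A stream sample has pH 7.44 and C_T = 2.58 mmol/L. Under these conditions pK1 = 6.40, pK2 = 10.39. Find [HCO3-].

[HCO3⁻] = 2.36 mmol/L

α₁ = 1 / (1 + [H⁺]/K1 + K2/[H⁺]) = 1 / (1 + 10^-1.04 + 10^-2.95)
   = 1 / (1 + 0.091201 + 0.0011220) = 1/1.0923 = 0.9155
[HCO3⁻] = α₁ × DIC = 0.9155 × 2.58 = 2.36 mmol/L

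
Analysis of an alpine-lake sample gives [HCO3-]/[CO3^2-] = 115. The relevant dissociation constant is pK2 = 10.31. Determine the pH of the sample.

From K2 = [H⁺][CO3^2-]/[HCO3-]:  pH = pK2 − log₁₀([HCO3-]/[CO3^2-])
log₁₀(115) = +2.061
pH = 10.31 − (+2.061) = 8.25

pH = 8.25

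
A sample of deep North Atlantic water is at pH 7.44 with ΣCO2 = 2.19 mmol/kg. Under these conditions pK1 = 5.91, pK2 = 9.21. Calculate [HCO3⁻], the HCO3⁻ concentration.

α₁ = 1 / (1 + [H⁺]/K1 + K2/[H⁺]) = 1 / (1 + 10^-1.53 + 10^-1.77)
   = 1 / (1 + 0.029512 + 0.016982) = 1/1.0465 = 0.9556
[HCO3⁻] = α₁ × DIC = 0.9556 × 2.19 = 2.09 mmol/kg

[HCO3⁻] = 2.09 mmol/kg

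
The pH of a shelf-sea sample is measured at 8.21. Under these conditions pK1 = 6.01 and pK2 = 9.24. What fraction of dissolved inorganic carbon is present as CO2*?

α₀ = 0.00574

α₀ = 1 / (1 + K1/[H⁺] + K1K2/[H⁺]²) = 1 / (1 + 10^+2.20 + 10^+1.17)
   = 1 / (1 + 158.49 + 14.791) = 1/174.28 = 0.005738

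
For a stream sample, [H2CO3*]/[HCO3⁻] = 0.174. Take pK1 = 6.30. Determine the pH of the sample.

pH = 7.06

From K1 = [H⁺][HCO3⁻]/[H2CO3*]:  pH = pK1 − log₁₀([H2CO3*]/[HCO3⁻])
log₁₀(0.174) = -0.759
pH = 6.30 − (-0.759) = 7.06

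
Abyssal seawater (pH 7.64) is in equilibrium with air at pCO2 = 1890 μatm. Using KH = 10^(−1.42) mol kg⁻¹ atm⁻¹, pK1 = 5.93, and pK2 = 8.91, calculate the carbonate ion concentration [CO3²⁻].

[CO3²⁻] = 0.198 mmol/kg

[CO2*] = KH · pCO2 = 10^(−1.42) × 1890×10^-6 = 7.186×10^-5 mol/kg
α₀ = 1/(1 + K1/[H⁺] + K1K2/[H⁺]²) = 1/(1 + 10^+1.71 + 10^+0.44) = 0.01817
DIC = [CO2*]/α₀ = 7.186×10^-5 / 0.01817 = 3.955 mmol/kg
[CO3²⁻] = α₂·DIC; α₂ = 0.05004, so [CO3²⁻] = 0.05004 × 3.955 = 0.198 mmol/kg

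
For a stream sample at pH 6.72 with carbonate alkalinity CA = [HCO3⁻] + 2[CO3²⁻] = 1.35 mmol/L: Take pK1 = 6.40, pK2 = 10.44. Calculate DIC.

CA = [HCO3⁻] + 2[CO3²⁻] = (α₁ + 2α₂)·DIC
At pH 6.72: [H⁺]/K1 = 10^-0.32 = 0.47863, K2/[H⁺] = 10^-3.72 = 0.00019055
α₁ = 1/(1 + 0.47863 + 0.00019055) = 1/1.4788 = 0.6762; α₂ = α₁·K2/[H⁺] = 0.0001289
α₁ + 2α₂ = 0.6765
DIC = CA / (α₁ + 2α₂) = 1.35 / 0.6765 = 2.00 mmol/L

DIC = 2.00 mmol/L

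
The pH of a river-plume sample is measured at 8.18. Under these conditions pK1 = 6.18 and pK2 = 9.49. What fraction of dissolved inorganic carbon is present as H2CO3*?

α₀ = 0.00944

α₀ = 1 / (1 + K1/[H⁺] + K1K2/[H⁺]²) = 1 / (1 + 10^+2.00 + 10^+0.69)
   = 1 / (1 + 100.00 + 4.8978) = 1/105.90 = 0.009443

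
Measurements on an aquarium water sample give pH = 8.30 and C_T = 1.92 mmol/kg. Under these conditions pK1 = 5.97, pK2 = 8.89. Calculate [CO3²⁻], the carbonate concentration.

α₂ = 1 / (1 + [H⁺]/K2 + [H⁺]²/(K1K2)) = 1 / (1 + 10^+0.59 + 10^-1.74)
   = 1 / (1 + 3.8905 + 0.018197) = 1/4.9086 = 0.2037
[CO3²⁻] = α₂ × DIC = 0.2037 × 1.92 = 0.391 mmol/kg

[CO3²⁻] = 0.391 mmol/kg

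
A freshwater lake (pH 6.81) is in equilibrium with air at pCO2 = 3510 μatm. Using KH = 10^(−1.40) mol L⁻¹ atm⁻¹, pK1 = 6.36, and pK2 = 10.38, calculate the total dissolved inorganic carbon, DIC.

[CO2*] = KH · pCO2 = 10^(−1.40) × 3510×10^-6 = 1.397×10^-4 mol/L
α₀ = 1/(1 + K1/[H⁺] + K1K2/[H⁺]²) = 1/(1 + 10^+0.45 + 10^-3.12) = 0.2618
DIC = [CO2*]/α₀ = 1.397×10^-4 / 0.2618 = 0.534 mmol/L

DIC = 0.534 mmol/L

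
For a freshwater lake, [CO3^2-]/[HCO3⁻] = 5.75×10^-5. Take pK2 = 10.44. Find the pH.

From K2 = [H⁺][CO3^2-]/[HCO3⁻]:  pH = pK2 + log₁₀([CO3^2-]/[HCO3⁻])
log₁₀(5.75×10^-5) = -4.240
pH = 10.44 + (-4.240) = 6.20

pH = 6.20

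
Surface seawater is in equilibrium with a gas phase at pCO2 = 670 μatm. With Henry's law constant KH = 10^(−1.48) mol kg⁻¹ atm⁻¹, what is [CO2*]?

KH = 10^(−1.48) = 3.311×10^-2 mol kg⁻¹ atm⁻¹
[CO2*] = KH · pCO2 = 3.311×10^-2 × 670×10^-6 atm = 2.22×10^-5 mol/kg

[CO2*] = 22.2 μmol/kg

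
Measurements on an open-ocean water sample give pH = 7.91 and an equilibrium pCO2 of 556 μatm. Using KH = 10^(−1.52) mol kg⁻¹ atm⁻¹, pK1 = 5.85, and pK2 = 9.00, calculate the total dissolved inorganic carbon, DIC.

[CO2*] = KH · pCO2 = 10^(−1.52) × 556×10^-6 = 1.679×10^-5 mol/kg
α₀ = 1/(1 + K1/[H⁺] + K1K2/[H⁺]²) = 1/(1 + 10^+2.06 + 10^+0.97) = 0.007991
DIC = [CO2*]/α₀ = 1.679×10^-5 / 0.007991 = 2.10 mmol/kg

DIC = 2.10 mmol/kg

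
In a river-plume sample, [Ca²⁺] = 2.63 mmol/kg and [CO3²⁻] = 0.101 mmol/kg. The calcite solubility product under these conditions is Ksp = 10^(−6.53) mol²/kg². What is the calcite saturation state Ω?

Ω = 0.900

Ksp = 10^(−6.53) = 2.951×10^-7
Ω = [Ca²⁺][CO3²⁻]/Ksp = (2.63×10^-3)(0.101×10^-3) / 2.951×10^-7 = 0.900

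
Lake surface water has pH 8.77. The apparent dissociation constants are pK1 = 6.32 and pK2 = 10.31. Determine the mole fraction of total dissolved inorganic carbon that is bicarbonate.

α₁ = 1 / (1 + [H⁺]/K1 + K2/[H⁺]) = 1 / (1 + 10^-2.45 + 10^-1.54)
   = 1 / (1 + 0.0035481 + 0.028840) = 1/1.0324 = 0.9686

α₁ = 0.969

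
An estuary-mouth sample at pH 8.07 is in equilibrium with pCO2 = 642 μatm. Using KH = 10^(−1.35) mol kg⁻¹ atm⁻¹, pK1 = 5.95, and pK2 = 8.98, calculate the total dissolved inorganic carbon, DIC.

DIC = 4.27 mmol/kg

[CO2*] = KH · pCO2 = 10^(−1.35) × 642×10^-6 = 2.868×10^-5 mol/kg
α₀ = 1/(1 + K1/[H⁺] + K1K2/[H⁺]²) = 1/(1 + 10^+2.12 + 10^+1.21) = 0.006709
DIC = [CO2*]/α₀ = 2.868×10^-5 / 0.006709 = 4.27 mmol/kg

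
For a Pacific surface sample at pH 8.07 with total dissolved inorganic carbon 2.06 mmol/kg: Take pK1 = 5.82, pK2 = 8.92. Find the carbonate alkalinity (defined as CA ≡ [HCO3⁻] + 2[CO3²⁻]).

CA = [HCO3⁻] + 2[CO3²⁻] = (α₁ + 2α₂)·DIC
At pH 8.07: [H⁺]/K1 = 10^-2.25 = 0.0056234, K2/[H⁺] = 10^-0.85 = 0.14125
α₁ = 1/(1 + 0.0056234 + 0.14125) = 1/1.1469 = 0.8719; α₂ = α₁·K2/[H⁺] = 0.1232
α₁ + 2α₂ = 1.1183
CA = 1.1183 × 2.06 = 2.30 mmol/kg

CA = 2.30 mmol/kg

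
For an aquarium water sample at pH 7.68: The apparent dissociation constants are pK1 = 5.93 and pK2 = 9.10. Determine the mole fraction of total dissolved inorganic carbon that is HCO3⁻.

α₁ = 0.947

α₁ = 1 / (1 + [H⁺]/K1 + K2/[H⁺]) = 1 / (1 + 10^-1.75 + 10^-1.42)
   = 1 / (1 + 0.017783 + 0.038019) = 1/1.0558 = 0.9471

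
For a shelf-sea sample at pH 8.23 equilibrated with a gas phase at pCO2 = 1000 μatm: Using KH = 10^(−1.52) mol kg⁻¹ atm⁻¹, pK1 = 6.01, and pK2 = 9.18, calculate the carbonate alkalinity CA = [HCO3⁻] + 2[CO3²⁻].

CA = 6.14 mmol/kg

[CO2*] = KH · pCO2 = 10^(−1.52) × 1000×10^-6 = 3.020×10^-5 mol/kg
α₀ = 1/(1 + K1/[H⁺] + K1K2/[H⁺]²) = 1/(1 + 10^+2.22 + 10^+1.27) = 0.005389
DIC = [CO2*]/α₀ = 3.020×10^-5 / 0.005389 = 5.604 mmol/kg
CA = (α₁ + 2α₂)·DIC = (0.8943 + 2×0.1003) × 5.604 = 6.14 mmol/kg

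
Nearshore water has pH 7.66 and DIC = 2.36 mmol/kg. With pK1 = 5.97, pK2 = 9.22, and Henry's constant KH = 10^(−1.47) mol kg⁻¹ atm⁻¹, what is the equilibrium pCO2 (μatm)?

pCO2 = 1360 μatm

α₀ = 1 / (1 + K1/[H⁺] + K1K2/[H⁺]²) = 1 / (1 + 10^+1.69 + 10^+0.13)
   = 1 / (1 + 48.978 + 1.3490) = 1/51.327 = 0.01948
[CO2*] = α₀ × DIC = 0.01948 × 2.36 = 0.04598 mmol/kg
pCO2 = [CO2*]/KH = 4.598×10^-5 / 3.388×10^-2 = 1360 μatm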